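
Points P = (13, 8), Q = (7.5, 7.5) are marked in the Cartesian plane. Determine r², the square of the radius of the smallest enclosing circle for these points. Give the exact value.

7.625

The smallest circle enclosing two points has them as diameter endpoints.
Centre = midpoint = (10.25, 7.75); r² = |PQ|²/4 = 30.5/4 = 7.625.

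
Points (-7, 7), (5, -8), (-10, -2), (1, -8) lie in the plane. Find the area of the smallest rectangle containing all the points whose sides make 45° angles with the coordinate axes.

In coordinates u = x + y, v = x − y the rectangle is axis-aligned; the map (x,y)→(u,v) scales areas by 2.
u-values: 0, -3, -12, -7; range = 0 − (-12) = 12.
v-values: -14, 13, -8, 9; range = 13 − (-14) = 27.
Area = (12 × 27) / 2 = 162.

162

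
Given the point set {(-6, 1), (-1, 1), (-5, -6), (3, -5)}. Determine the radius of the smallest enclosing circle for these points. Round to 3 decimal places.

5.408

A smallest enclosing disk is always determined by at most three of the input points on its boundary.
The farthest pair is (-6, 1)–(3, -5) with squared distance 117. The circle on this segment as diameter has centre (-1.5, -2) and r² = 117/4 = 29.25.
Check (-1, 1): distance² to centre = 9.25 ≤ 29.25, so it lies inside.
All remaining points lie in this disk, and no smaller disk contains both endpoints, so this is the minimum enclosing circle.
r = √(29.25) ≈ 5.408.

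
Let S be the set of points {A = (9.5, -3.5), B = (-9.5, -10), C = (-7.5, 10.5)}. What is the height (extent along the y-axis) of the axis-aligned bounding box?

20.5

max y = 10.5, min y = -10, so height = 20.5.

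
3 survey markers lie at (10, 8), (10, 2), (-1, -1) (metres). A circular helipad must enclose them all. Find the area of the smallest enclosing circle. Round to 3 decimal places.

Call the three points A, B, C in the order given.
Side lengths²: AB² = 36, AC² = 202, BC² = 130.
Since AC² = 202 ≥ 130 + 36 = 166, the angle opposite AC is not acute, so the smallest enclosing circle has AC as diameter.
Centre = midpoint of AC = (4.5, 3.5), r² = 202/4 = 50.5.
Area = π·r² = π·50.5 ≈ 158.650.

158.650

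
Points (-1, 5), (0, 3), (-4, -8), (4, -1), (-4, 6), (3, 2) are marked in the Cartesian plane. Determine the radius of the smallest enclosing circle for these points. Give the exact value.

By Welzl's lemma the MEC is supported by two points (diametrically opposite) or three points (on a circumcircle).
The minimum enclosing circle is determined by three boundary points: (-4, -8), (4, -1), (-4, 6).
Their circumcentre is (-3.0625, -1) with r² = 49.87890625.
The farthest remaining point (3, 2) is at distance² 45.75390625 ≤ 49.87890625.
r = √(49.87890625) = 7.0625.

7.0625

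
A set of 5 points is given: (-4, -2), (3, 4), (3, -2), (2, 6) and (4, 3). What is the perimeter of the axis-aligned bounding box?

Width = max x − min x = 4 − (-4) = 8.
Height = max y − min y = 6 − (-2) = 8.
Perimeter = 2(8 + 8) = 32.

32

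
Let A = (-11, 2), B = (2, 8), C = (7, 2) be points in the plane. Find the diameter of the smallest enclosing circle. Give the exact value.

Side lengths²: AB² = 205, AC² = 324, BC² = 61.
Since AC² = 324 ≥ 205 + 61 = 266, the angle opposite AC is not acute, so the smallest enclosing circle has AC as diameter.
Centre = midpoint of AC = (-2, 2), r² = 324/4 = 81.
Diameter = 2r = 2√81 = 18.

18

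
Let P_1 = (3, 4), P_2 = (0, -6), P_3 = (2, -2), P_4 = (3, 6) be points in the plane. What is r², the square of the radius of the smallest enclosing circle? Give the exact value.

The minimum enclosing circle of a finite set is fixed by two of the points (as a diameter) or three (as a circumcircle).
The farthest pair is P_2–P_4 with squared distance 153. The circle on this segment as diameter has centre (1.5, 0) and r² = 153/4 = 38.25.
Check P_1: distance² to centre = 18.25 ≤ 38.25, so it lies inside.
All remaining points lie in this disk, and no smaller disk contains both endpoints, so this is the minimum enclosing circle.

38.25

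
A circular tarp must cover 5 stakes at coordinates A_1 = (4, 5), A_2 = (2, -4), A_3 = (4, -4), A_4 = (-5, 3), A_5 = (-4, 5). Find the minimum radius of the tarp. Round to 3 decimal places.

A smallest enclosing disk is always determined by at most three of the input points on its boundary.
The farthest pair is A_3–A_5 with squared distance 145. The circle on this segment as diameter has centre (0, 0.5) and r² = 145/4 = 36.25.
Check A_1: distance² to centre = 36.25 ≤ 36.25, so it lies inside.
All remaining points lie in this disk, and no smaller disk contains both endpoints, so this is the minimum enclosing circle.
r = √(36.25) ≈ 6.021.

6.021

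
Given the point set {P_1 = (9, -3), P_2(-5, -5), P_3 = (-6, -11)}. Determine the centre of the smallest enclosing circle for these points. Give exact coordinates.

(1.5, -7)

Side lengths²: P_1P_2² = 200, P_1P_3² = 289, P_2P_3² = 37.
Since P_1P_3² = 289 ≥ 200 + 37 = 237, the angle opposite P_1P_3 is not acute, so the smallest enclosing circle has P_1P_3 as diameter.
Centre = midpoint of P_1P_3 = (1.5, -7), r² = 289/4 = 72.25.
Centre = (1.5, -7).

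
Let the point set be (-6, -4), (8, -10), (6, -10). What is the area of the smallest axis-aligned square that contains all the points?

The bounding box has width 14 and height 6.
An axis-aligned square enclosing the set must have side ≥ max(width, height).
So the minimum side is max(14, 6) = 14.
Area = 14² = 196.

196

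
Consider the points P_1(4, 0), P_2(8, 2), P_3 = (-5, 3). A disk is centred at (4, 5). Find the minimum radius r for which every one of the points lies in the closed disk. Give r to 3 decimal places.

9.220

The required radius is the distance from (4, 5) to the farthest point.
Squared distances: 25, 25, 85.
Maximum is 85, attained at P_3.
r = √85 ≈ 9.220.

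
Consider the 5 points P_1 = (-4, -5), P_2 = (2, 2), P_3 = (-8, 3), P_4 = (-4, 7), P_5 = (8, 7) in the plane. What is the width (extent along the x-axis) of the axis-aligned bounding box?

16

max x = 8, min x = -8, so width = 16.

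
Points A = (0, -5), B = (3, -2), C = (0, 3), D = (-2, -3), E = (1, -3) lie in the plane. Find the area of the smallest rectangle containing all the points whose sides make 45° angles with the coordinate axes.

32

In coordinates u = x + y, v = x − y the rectangle is axis-aligned; the map (x,y)→(u,v) scales areas by 2.
u-values: -5, 1, 3, -5, -2; range = 3 − (-5) = 8.
v-values: 5, 5, -3, 1, 4; range = 5 − (-3) = 8.
Area = (8 × 8) / 2 = 32.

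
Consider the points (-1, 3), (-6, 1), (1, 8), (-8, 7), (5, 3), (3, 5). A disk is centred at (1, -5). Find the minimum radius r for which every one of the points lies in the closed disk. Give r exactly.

15

The required radius is the distance from (1, -5) to the farthest point.
Squared distances: 68, 85, 169, 225, 80, 104.
Maximum is 225, attained at (-8, 7).
r = √225 = 15.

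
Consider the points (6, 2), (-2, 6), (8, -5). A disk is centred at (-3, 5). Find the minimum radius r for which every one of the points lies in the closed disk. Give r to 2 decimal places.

The required radius is the distance from (-3, 5) to the farthest point.
Squared distances: 90, 2, 221.
Maximum is 221, attained at (8, -5).
r = √221 ≈ 14.87.

14.87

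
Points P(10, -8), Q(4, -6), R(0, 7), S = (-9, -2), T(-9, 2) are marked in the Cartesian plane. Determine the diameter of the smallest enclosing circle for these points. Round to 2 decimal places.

The minimum enclosing circle of a finite set is fixed by two of the points (as a diameter) or three (as a circumcircle).
The farthest pair is P–T with squared distance 461. The circle on this segment as diameter has centre (0.5, -3) and r² = 461/4 = 115.25.
Check Q: distance² to centre = 21.25 ≤ 115.25, so it lies inside.
All remaining points lie in this disk, and no smaller disk contains both endpoints, so this is the minimum enclosing circle.
Diameter = 2r = 2√(115.25) ≈ 21.47.

21.47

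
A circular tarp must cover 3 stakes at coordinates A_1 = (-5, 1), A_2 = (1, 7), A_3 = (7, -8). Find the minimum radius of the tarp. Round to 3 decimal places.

Side lengths²: A_1A_2² = 72, A_1A_3² = 225, A_2A_3² = 261.
Since A_2A_3² = 261 < 225 + 72 = 297, the triangle is acute, so the smallest enclosing circle is the circumcircle.
Circumcentre = (41/14, -13/14), r² = 6525/98.
r = √(6525/98) ≈ 8.160.

8.160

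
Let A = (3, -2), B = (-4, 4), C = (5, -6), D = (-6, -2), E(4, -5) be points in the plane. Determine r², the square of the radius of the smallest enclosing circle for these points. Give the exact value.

The farthest pair is B–C with squared distance 181. The circle on this segment as diameter has centre (0.5, -1) and r² = 181/4 = 45.25.
Check A: distance² to centre = 7.25 ≤ 45.25, so it lies inside.
All remaining points lie in this disk, and no smaller disk contains both endpoints, so this is the minimum enclosing circle.

45.25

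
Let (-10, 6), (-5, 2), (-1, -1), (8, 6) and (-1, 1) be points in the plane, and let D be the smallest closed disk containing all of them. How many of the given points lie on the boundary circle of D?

A smallest enclosing disk is always determined by at most three of the input points on its boundary.
The farthest pair is (-10, 6)–(8, 6) with squared distance 324. The circle on this segment as diameter has centre (-1, 6) and r² = 324/4 = 81.
Check (-5, 2): distance² to centre = 32 ≤ 81, so it lies inside.
All remaining points lie in this disk, and no smaller disk contains both endpoints, so this is the minimum enclosing circle.
The points at distance exactly r from the centre are (-10, 6), (8, 6) — 2 points.

2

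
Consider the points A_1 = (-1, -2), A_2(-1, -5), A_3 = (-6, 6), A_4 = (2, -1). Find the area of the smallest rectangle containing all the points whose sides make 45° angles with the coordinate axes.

In coordinates u = x + y, v = x − y the rectangle is axis-aligned; the map (x,y)→(u,v) scales areas by 2.
u-values: -3, -6, 0, 1; range = 1 − (-6) = 7.
v-values: 1, 4, -12, 3; range = 4 − (-12) = 16.
Area = (7 × 16) / 2 = 56.

56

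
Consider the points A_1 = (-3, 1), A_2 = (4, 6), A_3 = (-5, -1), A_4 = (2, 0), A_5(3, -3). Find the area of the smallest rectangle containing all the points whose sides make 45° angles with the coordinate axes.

In coordinates u = x + y, v = x − y the rectangle is axis-aligned; the map (x,y)→(u,v) scales areas by 2.
u-values: -2, 10, -6, 2, 0; range = 10 − (-6) = 16.
v-values: -4, -2, -4, 2, 6; range = 6 − (-4) = 10.
Area = (16 × 10) / 2 = 80.

80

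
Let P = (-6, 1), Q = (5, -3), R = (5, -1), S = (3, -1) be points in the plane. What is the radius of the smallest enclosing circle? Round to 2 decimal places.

5.85

A smallest enclosing disk is always determined by at most three of the input points on its boundary.
The farthest pair is P–Q with squared distance 137. The circle on this segment as diameter has centre (-0.5, -1) and r² = 137/4 = 34.25.
Check R: distance² to centre = 30.25 ≤ 34.25, so it lies inside.
All remaining points lie in this disk, and no smaller disk contains both endpoints, so this is the minimum enclosing circle.
r = √(34.25) ≈ 5.85.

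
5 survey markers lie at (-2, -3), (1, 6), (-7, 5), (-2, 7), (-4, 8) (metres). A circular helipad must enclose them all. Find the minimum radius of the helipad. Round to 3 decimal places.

5.590

The farthest pair is (-2, -3)–(-4, 8) with squared distance 125. The circle on this segment as diameter has centre (-3, 2.5) and r² = 125/4 = 31.25.
Check (1, 6): distance² to centre = 28.25 ≤ 31.25, so it lies inside.
All remaining points lie in this disk, and no smaller disk contains both endpoints, so this is the minimum enclosing circle.
r = √(31.25) ≈ 5.590.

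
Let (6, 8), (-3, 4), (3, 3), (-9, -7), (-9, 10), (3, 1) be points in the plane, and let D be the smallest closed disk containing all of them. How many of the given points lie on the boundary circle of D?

3

The minimum enclosing circle is determined by three boundary points: (6, 8), (-9, -7), (-9, 10).
Their circumcentre is (-2.5, 1.5) with r² = 114.5.
The farthest remaining point (3, 3) is at distance² 32.5 ≤ 114.5.
The points at distance exactly r from the centre are (6, 8), (-9, -7), (-9, 10) — 3 points.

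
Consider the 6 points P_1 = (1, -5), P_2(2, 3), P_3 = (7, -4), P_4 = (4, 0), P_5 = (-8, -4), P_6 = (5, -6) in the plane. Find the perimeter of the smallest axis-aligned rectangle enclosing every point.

48

Width = max x − min x = 7 − (-8) = 15.
Height = max y − min y = 3 − (-6) = 9.
Perimeter = 2(15 + 9) = 48.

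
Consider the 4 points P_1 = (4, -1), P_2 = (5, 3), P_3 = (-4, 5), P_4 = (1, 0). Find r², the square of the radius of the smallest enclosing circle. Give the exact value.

By Welzl's lemma the MEC is supported by two points (diametrically opposite) or three points (on a circumcircle).
The minimum enclosing circle is determined by three boundary points: P_1, P_2, P_3.
Their circumcentre is (3/38, 40/19) with r² = 36125/1444.
The farthest remaining point P_4 is at distance² 7625/1444 ≤ 36125/1444.

36125/1444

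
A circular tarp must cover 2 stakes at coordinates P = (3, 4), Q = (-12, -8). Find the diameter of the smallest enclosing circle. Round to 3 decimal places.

19.209

The smallest circle enclosing two points has them as diameter endpoints.
Centre = midpoint = (-4.5, -2); r² = |PQ|²/4 = 369/4 = 92.25.
Diameter = 2r = 2√(92.25) ≈ 19.209.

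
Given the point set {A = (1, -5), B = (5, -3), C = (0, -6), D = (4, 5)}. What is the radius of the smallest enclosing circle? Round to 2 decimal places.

5.85

A smallest enclosing disk is always determined by at most three of the input points on its boundary.
The farthest pair is C–D with squared distance 137. The circle on this segment as diameter has centre (2, -0.5) and r² = 137/4 = 34.25.
Check A: distance² to centre = 21.25 ≤ 34.25, so it lies inside.
All remaining points lie in this disk, and no smaller disk contains both endpoints, so this is the minimum enclosing circle.
r = √(34.25) ≈ 5.85.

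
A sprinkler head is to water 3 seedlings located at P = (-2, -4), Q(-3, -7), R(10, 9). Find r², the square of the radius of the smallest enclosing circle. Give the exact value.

106.25

Side lengths²: PQ² = 10, PR² = 313, QR² = 425.
Since QR² = 425 ≥ 313 + 10 = 323, the angle opposite QR is not acute, so the smallest enclosing circle has QR as diameter.
Centre = midpoint of QR = (3.5, 1), r² = 425/4 = 106.25.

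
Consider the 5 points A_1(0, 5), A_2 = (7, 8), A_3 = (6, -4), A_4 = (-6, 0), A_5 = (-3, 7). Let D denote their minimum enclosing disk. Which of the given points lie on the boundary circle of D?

By Welzl's lemma the MEC is supported by two points (diametrically opposite) or three points (on a circumcircle).
The minimum enclosing circle is determined by three boundary points: A_2, A_3, A_4.
Their circumcentre is (109/74, 179/74) with r² = 168925/2738.
The farthest remaining point A_5 is at distance² 112241/2738 ≤ 168925/2738.
The points at distance exactly r from the centre are A_2, A_3, A_4 — 3 points.

A_2, A_3, A_4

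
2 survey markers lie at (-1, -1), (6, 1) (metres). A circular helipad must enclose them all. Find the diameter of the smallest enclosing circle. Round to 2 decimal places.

The smallest circle enclosing two points has them as diameter endpoints.
Centre = midpoint = (2.5, 0); r² = |(-1, -1)−(6, 1)|²/4 = 53/4 = 13.25.
Diameter = 2r = 2√(13.25) ≈ 7.28.

7.28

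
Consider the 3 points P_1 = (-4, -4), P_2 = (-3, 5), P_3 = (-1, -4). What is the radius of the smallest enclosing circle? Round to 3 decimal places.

Side lengths²: P_1P_2² = 82, P_1P_3² = 9, P_2P_3² = 85.
Since P_2P_3² = 85 < 82 + 9 = 91, the triangle is acute, so the smallest enclosing circle is the circumcircle.
Circumcentre = (-2.5, 7/18), r² = 3485/162.
r = √(3485/162) ≈ 4.638.

4.638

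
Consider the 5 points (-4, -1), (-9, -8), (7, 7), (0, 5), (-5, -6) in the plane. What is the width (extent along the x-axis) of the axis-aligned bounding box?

16

max x = 7, min x = -9, so width = 16.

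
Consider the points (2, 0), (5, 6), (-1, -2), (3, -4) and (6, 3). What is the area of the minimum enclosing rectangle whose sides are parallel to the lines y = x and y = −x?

56

In coordinates u = x + y, v = x − y the rectangle is axis-aligned; the map (x,y)→(u,v) scales areas by 2.
u-values: 2, 11, -3, -1, 9; range = 11 − (-3) = 14.
v-values: 2, -1, 1, 7, 3; range = 7 − (-1) = 8.
Area = (14 × 8) / 2 = 56.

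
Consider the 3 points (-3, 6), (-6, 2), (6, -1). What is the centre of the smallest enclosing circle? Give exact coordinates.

Call the three points A, B, C in the order given.
Side lengths²: AB² = 25, AC² = 130, BC² = 153.
Since BC² = 153 < 130 + 25 = 155, the triangle is acute, so the smallest enclosing circle is the circumcircle.
Circumcentre = (1/38, 23/38), r² = 27625/722.
Centre = (1/38, 23/38).

(1/38, 23/38)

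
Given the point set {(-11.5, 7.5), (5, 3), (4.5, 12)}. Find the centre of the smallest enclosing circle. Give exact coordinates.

Call the three points A, B, C in the order given.
Side lengths²: AB² = 292.5, AC² = 276.25, BC² = 81.25.
Since AB² = 292.5 < 276.25 + 81.25 = 357.5, the triangle is acute, so the smallest enclosing circle is the circumcircle.
Circumcentre = (-2.75, 85/12), r² = 5525/72.
Centre = (-2.75, 85/12).

(-2.75, 85/12)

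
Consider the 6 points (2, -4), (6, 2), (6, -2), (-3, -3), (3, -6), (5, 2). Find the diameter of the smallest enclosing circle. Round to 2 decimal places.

10.35

By Welzl's lemma the MEC is supported by two points (diametrically opposite) or three points (on a circumcircle).
The minimum enclosing circle is determined by three boundary points: (6, 2), (-3, -3), (3, -6).
Their circumcentre is (67/38, -37/38) with r² = 19345/722.
The farthest remaining point (5, 2) is at distance² 13949/722 ≤ 19345/722.
Diameter = 2r = 2√(19345/722) ≈ 10.35.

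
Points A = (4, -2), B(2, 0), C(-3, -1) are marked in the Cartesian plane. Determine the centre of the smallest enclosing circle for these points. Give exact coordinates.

Side lengths²: AB² = 8, AC² = 50, BC² = 26.
Since AC² = 50 ≥ 26 + 8 = 34, the angle opposite AC is not acute, so the smallest enclosing circle has AC as diameter.
Centre = midpoint of AC = (0.5, -1.5), r² = 50/4 = 12.5.
Centre = (0.5, -1.5).

(0.5, -1.5)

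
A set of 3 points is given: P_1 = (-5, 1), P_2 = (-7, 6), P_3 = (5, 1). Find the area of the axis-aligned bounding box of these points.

60

x ranges over [-7, 5], width 12.
y ranges over [1, 6], height 5.
Area = 12 × 5 = 60.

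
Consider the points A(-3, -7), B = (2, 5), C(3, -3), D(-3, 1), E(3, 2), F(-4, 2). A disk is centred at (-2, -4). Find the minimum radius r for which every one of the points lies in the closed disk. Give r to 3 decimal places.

The required radius is the distance from (-2, -4) to the farthest point.
Squared distances: 10, 97, 26, 26, 61, 40.
Maximum is 97, attained at B.
r = √97 ≈ 9.849.

9.849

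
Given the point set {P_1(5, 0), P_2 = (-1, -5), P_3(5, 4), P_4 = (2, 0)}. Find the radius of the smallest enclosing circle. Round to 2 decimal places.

The minimum enclosing circle of a finite set is fixed by two of the points (as a diameter) or three (as a circumcircle).
The farthest pair is P_2–P_3 with squared distance 117. The circle on this segment as diameter has centre (2, -0.5) and r² = 117/4 = 29.25.
Check P_1: distance² to centre = 9.25 ≤ 29.25, so it lies inside.
All remaining points lie in this disk, and no smaller disk contains both endpoints, so this is the minimum enclosing circle.
r = √(29.25) ≈ 5.41.

5.41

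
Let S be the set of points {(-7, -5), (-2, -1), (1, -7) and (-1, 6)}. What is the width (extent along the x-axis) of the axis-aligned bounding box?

8

max x = 1, min x = -7, so width = 8.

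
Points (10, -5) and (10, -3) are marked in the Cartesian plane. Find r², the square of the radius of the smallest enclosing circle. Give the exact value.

1

The smallest circle enclosing two points has them as diameter endpoints.
Centre = midpoint = (10, -4); r² = |(10, -5)−(10, -3)|²/4 = 4/4 = 1.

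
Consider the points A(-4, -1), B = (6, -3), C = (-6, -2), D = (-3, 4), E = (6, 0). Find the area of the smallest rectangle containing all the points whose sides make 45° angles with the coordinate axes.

In coordinates u = x + y, v = x − y the rectangle is axis-aligned; the map (x,y)→(u,v) scales areas by 2.
u-values: -5, 3, -8, 1, 6; range = 6 − (-8) = 14.
v-values: -3, 9, -4, -7, 6; range = 9 − (-7) = 16.
Area = (14 × 16) / 2 = 112.

112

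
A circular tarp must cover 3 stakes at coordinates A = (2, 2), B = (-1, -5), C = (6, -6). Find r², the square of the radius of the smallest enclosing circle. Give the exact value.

Side lengths²: AB² = 58, AC² = 80, BC² = 50.
Since AC² = 80 < 58 + 50 = 108, the triangle is acute, so the smallest enclosing circle is the circumcircle.
Circumcentre = (38/13, -33/13), r² = 3625/169.

3625/169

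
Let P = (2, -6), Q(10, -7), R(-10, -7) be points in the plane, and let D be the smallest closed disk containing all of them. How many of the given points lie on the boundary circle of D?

Side lengths²: PQ² = 65, PR² = 145, QR² = 400.
Since QR² = 400 ≥ 145 + 65 = 210, the angle opposite QR is not acute, so the smallest enclosing circle has QR as diameter.
Centre = midpoint of QR = (0, -7), r² = 400/4 = 100.
The points at distance exactly r from the centre are Q, R — 2 points.

2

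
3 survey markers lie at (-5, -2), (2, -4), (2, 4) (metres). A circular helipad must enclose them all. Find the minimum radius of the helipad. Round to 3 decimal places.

4.794

Call the three points A, B, C in the order given.
Side lengths²: AB² = 53, AC² = 85, BC² = 64.
Since AC² = 85 < 64 + 53 = 117, the triangle is acute, so the smallest enclosing circle is the circumcircle.
Circumcentre = (-9/14, 0), r² = 4505/196.
r = √(4505/196) ≈ 4.794.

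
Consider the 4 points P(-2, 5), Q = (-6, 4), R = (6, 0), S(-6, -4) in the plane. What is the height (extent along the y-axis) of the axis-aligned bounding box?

9

max y = 5, min y = -4, so height = 9.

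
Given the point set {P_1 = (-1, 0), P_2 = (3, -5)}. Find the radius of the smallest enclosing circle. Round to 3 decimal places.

The smallest circle enclosing two points has them as diameter endpoints.
Centre = midpoint = (1, -2.5); r² = |P_1P_2|²/4 = 41/4 = 10.25.
r = √(10.25) ≈ 3.202.

3.202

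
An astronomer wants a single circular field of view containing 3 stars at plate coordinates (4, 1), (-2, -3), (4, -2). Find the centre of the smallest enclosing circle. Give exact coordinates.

(1, -1)

Call the three points A, B, C in the order given.
Side lengths²: AB² = 52, AC² = 9, BC² = 37.
Since AB² = 52 ≥ 37 + 9 = 46, the angle opposite AB is not acute, so the smallest enclosing circle has AB as diameter.
Centre = midpoint of AB = (1, -1), r² = 52/4 = 13.
Centre = (1, -1).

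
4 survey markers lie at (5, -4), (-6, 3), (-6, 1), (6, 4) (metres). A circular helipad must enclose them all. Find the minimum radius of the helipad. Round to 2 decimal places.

6.66

The minimum enclosing circle is determined by three boundary points: (5, -4), (-6, 3), (6, 4).
Their circumcentre is (9/38, 25/38) with r² = 32045/722.
The farthest remaining point (-6, 1) is at distance² 28169/722 ≤ 32045/722.
r = √(32045/722) ≈ 6.66.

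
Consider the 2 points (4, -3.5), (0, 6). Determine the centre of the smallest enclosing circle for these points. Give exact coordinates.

The smallest circle enclosing two points has them as diameter endpoints.
Centre = midpoint = (2, 1.25); r² = |(4, -3.5)−(0, 6)|²/4 = 106.25/4 = 26.5625.
Centre = (2, 1.25).

(2, 1.25)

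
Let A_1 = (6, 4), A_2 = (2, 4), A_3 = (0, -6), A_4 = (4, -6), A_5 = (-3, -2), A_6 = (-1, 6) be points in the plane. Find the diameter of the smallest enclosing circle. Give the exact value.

13

The minimum enclosing circle of a finite set is fixed by two of the points (as a diameter) or three (as a circumcircle).
The farthest pair is A_4–A_6 with squared distance 169. The circle on this segment as diameter has centre (1.5, 0) and r² = 169/4 = 42.25.
Check A_1: distance² to centre = 36.25 ≤ 42.25, so it lies inside.
All remaining points lie in this disk, and no smaller disk contains both endpoints, so this is the minimum enclosing circle.
Diameter = 2r = 2√(42.25) = 13.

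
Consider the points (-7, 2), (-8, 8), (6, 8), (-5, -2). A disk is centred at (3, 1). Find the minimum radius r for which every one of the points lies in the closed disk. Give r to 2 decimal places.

13.04

The required radius is the distance from (3, 1) to the farthest point.
Squared distances: 101, 170, 58, 73.
Maximum is 170, attained at (-8, 8).
r = √170 ≈ 13.04.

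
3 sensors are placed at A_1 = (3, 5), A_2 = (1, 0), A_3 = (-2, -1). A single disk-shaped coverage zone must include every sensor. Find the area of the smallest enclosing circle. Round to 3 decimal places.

Side lengths²: A_1A_2² = 29, A_1A_3² = 61, A_2A_3² = 10.
Since A_1A_3² = 61 ≥ 29 + 10 = 39, the angle opposite A_1A_3 is not acute, so the smallest enclosing circle has A_1A_3 as diameter.
Centre = midpoint of A_1A_3 = (0.5, 2), r² = 61/4 = 15.25.
Area = π·r² = π·15.25 ≈ 47.909.

47.909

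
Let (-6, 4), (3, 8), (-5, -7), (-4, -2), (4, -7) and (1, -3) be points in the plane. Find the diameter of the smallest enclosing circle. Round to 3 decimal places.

17.038

The minimum enclosing circle is determined by three boundary points: (3, 8), (-5, -7), (4, -7).
Their circumcentre is (-0.5, 7/30) with r² = 32657/450.
The farthest remaining point (-6, 4) is at distance² 19997/450 ≤ 32657/450.
Diameter = 2r = 2√(32657/450) ≈ 17.038.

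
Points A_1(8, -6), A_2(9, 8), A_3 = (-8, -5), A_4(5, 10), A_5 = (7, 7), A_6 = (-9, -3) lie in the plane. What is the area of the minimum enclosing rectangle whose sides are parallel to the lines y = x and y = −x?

In coordinates u = x + y, v = x − y the rectangle is axis-aligned; the map (x,y)→(u,v) scales areas by 2.
u-values: 2, 17, -13, 15, 14, -12; range = 17 − (-13) = 30.
v-values: 14, 1, -3, -5, 0, -6; range = 14 − (-6) = 20.
Area = (30 × 20) / 2 = 300.

300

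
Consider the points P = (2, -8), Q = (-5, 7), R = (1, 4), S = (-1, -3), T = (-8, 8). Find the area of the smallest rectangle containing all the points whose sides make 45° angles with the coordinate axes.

143

In coordinates u = x + y, v = x − y the rectangle is axis-aligned; the map (x,y)→(u,v) scales areas by 2.
u-values: -6, 2, 5, -4, 0; range = 5 − (-6) = 11.
v-values: 10, -12, -3, 2, -16; range = 10 − (-16) = 26.
Area = (11 × 26) / 2 = 143.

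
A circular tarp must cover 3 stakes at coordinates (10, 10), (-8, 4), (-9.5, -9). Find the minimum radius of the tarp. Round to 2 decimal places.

13.61

Call the three points A, B, C in the order given.
Side lengths²: AB² = 360, AC² = 741.25, BC² = 171.25.
Since AC² = 741.25 ≥ 360 + 171.25 = 531.25, the angle opposite AC is not acute, so the smallest enclosing circle has AC as diameter.
Centre = midpoint of AC = (0.25, 0.5), r² = 741.25/4 = 185.3125.
r = √(185.3125) ≈ 13.61.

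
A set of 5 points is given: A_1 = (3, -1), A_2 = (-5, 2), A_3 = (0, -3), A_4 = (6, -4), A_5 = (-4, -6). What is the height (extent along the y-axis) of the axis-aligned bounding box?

8

max y = 2, min y = -6, so height = 8.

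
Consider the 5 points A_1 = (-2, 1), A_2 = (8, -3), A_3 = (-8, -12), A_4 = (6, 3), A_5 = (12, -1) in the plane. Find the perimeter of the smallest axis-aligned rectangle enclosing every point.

70

Width = max x − min x = 12 − (-8) = 20.
Height = max y − min y = 3 − (-12) = 15.
Perimeter = 2(20 + 15) = 70.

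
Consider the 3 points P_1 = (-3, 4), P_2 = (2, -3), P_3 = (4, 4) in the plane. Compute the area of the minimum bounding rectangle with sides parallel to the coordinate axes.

49

x ranges over [-3, 4], width 7.
y ranges over [-3, 4], height 7.
Area = 7 × 7 = 49.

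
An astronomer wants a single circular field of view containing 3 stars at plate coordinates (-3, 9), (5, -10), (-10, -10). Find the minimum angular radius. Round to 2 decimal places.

Call the three points A, B, C in the order given.
Side lengths²: AB² = 425, AC² = 410, BC² = 225.
Since AB² = 425 < 410 + 225 = 635, the triangle is acute, so the smallest enclosing circle is the circumcircle.
Circumcentre = (-2.5, -75/38), r² = 87125/722.
r = √(87125/722) ≈ 10.99.

10.99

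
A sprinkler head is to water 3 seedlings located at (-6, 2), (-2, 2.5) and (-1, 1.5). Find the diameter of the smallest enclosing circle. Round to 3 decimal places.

Call the three points A, B, C in the order given.
Side lengths²: AB² = 16.25, AC² = 25.25, BC² = 2.
Since AC² = 25.25 ≥ 16.25 + 2 = 18.25, the angle opposite AC is not acute, so the smallest enclosing circle has AC as diameter.
Centre = midpoint of AC = (-3.5, 1.75), r² = 25.25/4 = 6.3125.
Diameter = 2r = 2√(6.3125) ≈ 5.025.

5.025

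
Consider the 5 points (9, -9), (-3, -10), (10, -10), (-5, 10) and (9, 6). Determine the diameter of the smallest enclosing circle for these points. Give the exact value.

25

A smallest enclosing disk is always determined by at most three of the input points on its boundary.
The farthest pair is (10, -10)–(-5, 10) with squared distance 625. The circle on this segment as diameter has centre (2.5, 0) and r² = 625/4 = 156.25.
Check (9, -9): distance² to centre = 123.25 ≤ 156.25, so it lies inside.
All remaining points lie in this disk, and no smaller disk contains both endpoints, so this is the minimum enclosing circle.
Diameter = 2r = 2√(156.25) = 25.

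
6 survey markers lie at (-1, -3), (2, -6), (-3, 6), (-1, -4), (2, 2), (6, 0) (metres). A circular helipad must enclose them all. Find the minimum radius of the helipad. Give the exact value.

6.5

The minimum enclosing circle of a finite set is fixed by two of the points (as a diameter) or three (as a circumcircle).
The farthest pair is (2, -6)–(-3, 6) with squared distance 169. The circle on this segment as diameter has centre (-0.5, 0) and r² = 169/4 = 42.25.
Check (-1, -3): distance² to centre = 9.25 ≤ 42.25, so it lies inside.
All remaining points lie in this disk, and no smaller disk contains both endpoints, so this is the minimum enclosing circle.
r = √(42.25) = 6.5.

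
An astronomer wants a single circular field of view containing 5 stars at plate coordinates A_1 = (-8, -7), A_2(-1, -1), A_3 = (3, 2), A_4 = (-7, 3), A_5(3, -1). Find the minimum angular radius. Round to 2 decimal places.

7.11

The farthest pair is A_1–A_3 with squared distance 202. The circle on this segment as diameter has centre (-2.5, -2.5) and r² = 202/4 = 50.5.
Check A_2: distance² to centre = 4.5 ≤ 50.5, so it lies inside.
All remaining points lie in this disk, and no smaller disk contains both endpoints, so this is the minimum enclosing circle.
r = √(50.5) ≈ 7.11.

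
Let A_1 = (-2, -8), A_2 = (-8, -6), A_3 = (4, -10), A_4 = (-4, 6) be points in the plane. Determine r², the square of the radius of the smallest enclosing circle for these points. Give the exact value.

By Welzl's lemma the MEC is supported by two points (diametrically opposite) or three points (on a circumcircle).
The farthest pair is A_3–A_4 with squared distance 320. The circle on this segment as diameter has centre (0, -2) and r² = 320/4 = 80.
Check A_1: distance² to centre = 40 ≤ 80, so it lies inside.
All remaining points lie in this disk, and no smaller disk contains both endpoints, so this is the minimum enclosing circle.

80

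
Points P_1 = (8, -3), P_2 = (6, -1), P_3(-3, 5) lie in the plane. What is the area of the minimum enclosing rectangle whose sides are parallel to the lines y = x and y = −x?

In coordinates u = x + y, v = x − y the rectangle is axis-aligned; the map (x,y)→(u,v) scales areas by 2.
u-values: 5, 5, 2; range = 5 − 2 = 3.
v-values: 11, 7, -8; range = 11 − (-8) = 19.
Area = (3 × 19) / 2 = 28.5.

28.5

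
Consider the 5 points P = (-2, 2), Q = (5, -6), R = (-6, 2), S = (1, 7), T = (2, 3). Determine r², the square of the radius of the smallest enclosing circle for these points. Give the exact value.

A smallest enclosing disk is always determined by at most three of the input points on its boundary.
The minimum enclosing circle is determined by three boundary points: Q, R, S.
Their circumcentre is (5/6, -1/6) with r² = 925/18.
The farthest remaining point P is at distance² 229/18 ≤ 925/18.

925/18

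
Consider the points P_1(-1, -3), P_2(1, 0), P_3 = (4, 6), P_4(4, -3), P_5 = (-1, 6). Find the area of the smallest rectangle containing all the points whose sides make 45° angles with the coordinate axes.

In coordinates u = x + y, v = x − y the rectangle is axis-aligned; the map (x,y)→(u,v) scales areas by 2.
u-values: -4, 1, 10, 1, 5; range = 10 − (-4) = 14.
v-values: 2, 1, -2, 7, -7; range = 7 − (-7) = 14.
Area = (14 × 14) / 2 = 98.

98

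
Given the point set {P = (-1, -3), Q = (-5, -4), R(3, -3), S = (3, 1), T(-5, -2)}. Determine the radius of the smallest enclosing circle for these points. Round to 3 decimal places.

4.717

A smallest enclosing disk is always determined by at most three of the input points on its boundary.
The farthest pair is Q–S with squared distance 89. The circle on this segment as diameter has centre (-1, -1.5) and r² = 89/4 = 22.25.
Check P: distance² to centre = 2.25 ≤ 22.25, so it lies inside.
All remaining points lie in this disk, and no smaller disk contains both endpoints, so this is the minimum enclosing circle.
r = √(22.25) ≈ 4.717.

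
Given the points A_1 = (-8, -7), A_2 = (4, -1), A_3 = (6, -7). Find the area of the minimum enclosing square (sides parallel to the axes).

The bounding box has width 14 and height 6.
An axis-aligned square enclosing the set must have side ≥ max(width, height).
So the minimum side is max(14, 6) = 14.
Area = 14² = 196.

196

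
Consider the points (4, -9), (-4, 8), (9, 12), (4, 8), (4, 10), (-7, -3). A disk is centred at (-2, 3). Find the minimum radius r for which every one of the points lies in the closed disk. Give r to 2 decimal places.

The required radius is the distance from (-2, 3) to the farthest point.
Squared distances: 180, 29, 202, 61, 85, 61.
Maximum is 202, attained at (9, 12).
r = √202 ≈ 14.21.

14.21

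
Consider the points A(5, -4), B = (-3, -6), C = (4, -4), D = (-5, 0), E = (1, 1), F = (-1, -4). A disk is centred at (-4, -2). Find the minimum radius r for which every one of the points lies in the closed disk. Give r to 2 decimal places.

9.22

The required radius is the distance from (-4, -2) to the farthest point.
Squared distances: 85, 17, 68, 5, 34, 13.
Maximum is 85, attained at A.
r = √85 ≈ 9.22.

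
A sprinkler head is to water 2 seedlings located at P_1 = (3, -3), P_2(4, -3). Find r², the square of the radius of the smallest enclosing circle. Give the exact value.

The smallest circle enclosing two points has them as diameter endpoints.
Centre = midpoint = (3.5, -3); r² = |P_1P_2|²/4 = 1/4 = 0.25.

0.25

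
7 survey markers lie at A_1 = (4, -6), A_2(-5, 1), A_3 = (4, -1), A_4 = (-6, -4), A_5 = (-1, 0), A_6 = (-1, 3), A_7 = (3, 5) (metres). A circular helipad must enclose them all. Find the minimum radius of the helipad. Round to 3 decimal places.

By Welzl's lemma the MEC is supported by two points (diametrically opposite) or three points (on a circumcircle).
The minimum enclosing circle is determined by three boundary points: A_1, A_4, A_7.
Their circumcentre is (-1/6, -5/6) with r² = 793/18.
The farthest remaining point A_2 is at distance² 481/18 ≤ 793/18.
r = √(793/18) ≈ 6.637.

6.637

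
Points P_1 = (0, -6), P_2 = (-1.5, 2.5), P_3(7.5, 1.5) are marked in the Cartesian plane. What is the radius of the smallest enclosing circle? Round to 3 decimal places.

Side lengths²: P_1P_2² = 74.5, P_1P_3² = 112.5, P_2P_3² = 82.
Since P_1P_3² = 112.5 < 82 + 74.5 = 156.5, the triangle is acute, so the smallest enclosing circle is the circumcircle.
Circumcentre = (2.65, -1.15), r² = 30.545.
r = √(30.545) ≈ 5.527.

5.527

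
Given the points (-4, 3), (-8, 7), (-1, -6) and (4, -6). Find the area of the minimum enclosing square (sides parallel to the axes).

The bounding box has width 12 and height 13.
An axis-aligned square enclosing the set must have side ≥ max(width, height).
So the minimum side is max(12, 13) = 13.
Area = 13² = 169.

169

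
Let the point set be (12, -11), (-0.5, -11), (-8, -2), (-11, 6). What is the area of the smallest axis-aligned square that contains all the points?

529

The bounding box has width 23 and height 17.
An axis-aligned square enclosing the set must have side ≥ max(width, height).
So the minimum side is max(23, 17) = 23.
Area = 23² = 529.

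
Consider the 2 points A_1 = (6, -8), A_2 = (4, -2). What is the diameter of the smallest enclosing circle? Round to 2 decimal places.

The smallest circle enclosing two points has them as diameter endpoints.
Centre = midpoint = (5, -5); r² = |A_1A_2|²/4 = 40/4 = 10.
Diameter = 2r = 2√10 ≈ 6.32.

6.32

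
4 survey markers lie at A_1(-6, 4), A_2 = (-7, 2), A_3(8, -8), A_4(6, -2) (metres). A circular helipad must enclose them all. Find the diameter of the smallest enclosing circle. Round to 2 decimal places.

The minimum enclosing circle of a finite set is fixed by two of the points (as a diameter) or three (as a circumcircle).
The farthest pair is A_1–A_3 with squared distance 340. The circle on this segment as diameter has centre (1, -2) and r² = 340/4 = 85.
Check A_2: distance² to centre = 80 ≤ 85, so it lies inside.
All remaining points lie in this disk, and no smaller disk contains both endpoints, so this is the minimum enclosing circle.
Diameter = 2r = 2√85 ≈ 18.44.

18.44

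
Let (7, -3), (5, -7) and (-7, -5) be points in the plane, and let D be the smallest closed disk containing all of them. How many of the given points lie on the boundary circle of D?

2

Call the three points A, B, C in the order given.
Side lengths²: AB² = 20, AC² = 200, BC² = 148.
Since AC² = 200 ≥ 148 + 20 = 168, the angle opposite AC is not acute, so the smallest enclosing circle has AC as diameter.
Centre = midpoint of AC = (0, -4), r² = 200/4 = 50.
The points at distance exactly r from the centre are (7, -3), (-7, -5) — 2 points.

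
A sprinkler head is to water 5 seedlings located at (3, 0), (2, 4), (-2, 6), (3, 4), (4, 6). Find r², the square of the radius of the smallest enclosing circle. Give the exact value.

2257/144

A smallest enclosing disk is always determined by at most three of the input points on its boundary.
The minimum enclosing circle is determined by three boundary points: (3, 0), (-2, 6), (4, 6).
Their circumcentre is (1, 41/12) with r² = 2257/144.
The farthest remaining point (3, 4) is at distance² 625/144 ≤ 2257/144.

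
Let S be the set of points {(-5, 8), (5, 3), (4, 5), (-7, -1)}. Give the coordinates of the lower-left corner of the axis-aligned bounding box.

(-7, -1)

x-range [-7, 5], y-range [-1, 8].
The lower-left corner is (-7, -1).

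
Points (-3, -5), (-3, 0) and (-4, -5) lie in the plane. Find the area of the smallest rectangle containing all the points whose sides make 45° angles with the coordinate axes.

In coordinates u = x + y, v = x − y the rectangle is axis-aligned; the map (x,y)→(u,v) scales areas by 2.
u-values: -8, -3, -9; range = -3 − (-9) = 6.
v-values: 2, -3, 1; range = 2 − (-3) = 5.
Area = (6 × 5) / 2 = 15.

15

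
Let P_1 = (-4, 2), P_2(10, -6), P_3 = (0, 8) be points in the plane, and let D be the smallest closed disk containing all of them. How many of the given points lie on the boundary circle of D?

3

Side lengths²: P_1P_2² = 260, P_1P_3² = 52, P_2P_3² = 296.
Since P_2P_3² = 296 < 260 + 52 = 312, the triangle is acute, so the smallest enclosing circle is the circumcircle.
Circumcentre = (131/29, 19/29), r² = 62530/841.
The points at distance exactly r from the centre are P_1, P_2, P_3 — 3 points.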